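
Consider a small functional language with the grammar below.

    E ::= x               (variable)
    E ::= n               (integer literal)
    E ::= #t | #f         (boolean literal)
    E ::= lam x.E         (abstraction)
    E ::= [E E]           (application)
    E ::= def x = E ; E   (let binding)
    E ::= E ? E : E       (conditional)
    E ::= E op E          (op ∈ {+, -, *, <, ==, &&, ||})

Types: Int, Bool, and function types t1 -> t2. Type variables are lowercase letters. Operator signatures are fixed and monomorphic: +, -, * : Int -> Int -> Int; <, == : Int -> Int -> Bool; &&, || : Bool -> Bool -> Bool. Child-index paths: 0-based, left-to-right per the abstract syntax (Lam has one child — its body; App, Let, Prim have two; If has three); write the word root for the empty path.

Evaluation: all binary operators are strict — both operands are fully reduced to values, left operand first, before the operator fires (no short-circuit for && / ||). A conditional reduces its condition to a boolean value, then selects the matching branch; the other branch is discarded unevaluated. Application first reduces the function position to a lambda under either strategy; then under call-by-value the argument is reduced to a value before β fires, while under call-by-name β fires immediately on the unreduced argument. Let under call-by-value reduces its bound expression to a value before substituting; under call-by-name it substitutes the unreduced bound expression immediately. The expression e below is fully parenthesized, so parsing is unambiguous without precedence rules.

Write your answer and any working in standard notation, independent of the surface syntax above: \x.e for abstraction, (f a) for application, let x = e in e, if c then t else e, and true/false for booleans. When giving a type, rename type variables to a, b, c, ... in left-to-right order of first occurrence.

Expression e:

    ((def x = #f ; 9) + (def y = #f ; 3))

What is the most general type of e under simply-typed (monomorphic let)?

Working:
let x : Bool
  unify Int ~ Int
let y : Bool
  unify Int ~ Int

Answer: Int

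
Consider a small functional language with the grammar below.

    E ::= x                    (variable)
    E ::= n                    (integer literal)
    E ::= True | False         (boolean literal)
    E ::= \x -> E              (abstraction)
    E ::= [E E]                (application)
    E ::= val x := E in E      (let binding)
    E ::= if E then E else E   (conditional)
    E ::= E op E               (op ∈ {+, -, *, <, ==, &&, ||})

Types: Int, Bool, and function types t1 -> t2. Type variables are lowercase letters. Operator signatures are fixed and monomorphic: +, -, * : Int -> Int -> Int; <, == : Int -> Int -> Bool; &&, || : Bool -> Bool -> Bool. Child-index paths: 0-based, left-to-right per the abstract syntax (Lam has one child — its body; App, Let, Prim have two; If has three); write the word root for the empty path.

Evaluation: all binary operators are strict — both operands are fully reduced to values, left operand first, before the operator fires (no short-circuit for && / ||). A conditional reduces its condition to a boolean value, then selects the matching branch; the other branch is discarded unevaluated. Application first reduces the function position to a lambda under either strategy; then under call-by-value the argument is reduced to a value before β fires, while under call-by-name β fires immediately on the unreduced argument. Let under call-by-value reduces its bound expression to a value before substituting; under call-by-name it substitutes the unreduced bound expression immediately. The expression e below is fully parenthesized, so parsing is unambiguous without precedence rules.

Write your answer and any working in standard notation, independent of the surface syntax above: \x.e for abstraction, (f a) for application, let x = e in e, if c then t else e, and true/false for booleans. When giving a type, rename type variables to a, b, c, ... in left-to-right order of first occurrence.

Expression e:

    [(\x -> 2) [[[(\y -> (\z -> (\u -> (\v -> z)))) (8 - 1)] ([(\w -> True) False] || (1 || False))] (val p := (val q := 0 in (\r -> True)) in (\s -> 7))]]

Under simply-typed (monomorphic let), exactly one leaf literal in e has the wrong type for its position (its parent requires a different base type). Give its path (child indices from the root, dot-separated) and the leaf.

Answer: 1.0.1.1.0 : 1

Working:
\x._ : a -> Int
z : c
\v._ : e -> c
\u._ : d -> e -> c
\z._ : c -> d -> e -> c
\y._ : b -> c -> d -> e -> c
  unify Int ~ Int
  unify Int ~ Int
  unify b -> c -> d -> e -> c ~ Int -> f
  unify b ~ Int
  unify c -> d -> e -> c ~ f
_ _ : c -> d -> e -> c
\w._ : g -> Bool
  unify g -> Bool ~ Bool -> h
  unify g ~ Bool
  unify Bool ~ h
_ _ : Bool
  unify Bool ~ Bool
  unify Int ~ Bool
  FAIL: mismatch Int ~ Bool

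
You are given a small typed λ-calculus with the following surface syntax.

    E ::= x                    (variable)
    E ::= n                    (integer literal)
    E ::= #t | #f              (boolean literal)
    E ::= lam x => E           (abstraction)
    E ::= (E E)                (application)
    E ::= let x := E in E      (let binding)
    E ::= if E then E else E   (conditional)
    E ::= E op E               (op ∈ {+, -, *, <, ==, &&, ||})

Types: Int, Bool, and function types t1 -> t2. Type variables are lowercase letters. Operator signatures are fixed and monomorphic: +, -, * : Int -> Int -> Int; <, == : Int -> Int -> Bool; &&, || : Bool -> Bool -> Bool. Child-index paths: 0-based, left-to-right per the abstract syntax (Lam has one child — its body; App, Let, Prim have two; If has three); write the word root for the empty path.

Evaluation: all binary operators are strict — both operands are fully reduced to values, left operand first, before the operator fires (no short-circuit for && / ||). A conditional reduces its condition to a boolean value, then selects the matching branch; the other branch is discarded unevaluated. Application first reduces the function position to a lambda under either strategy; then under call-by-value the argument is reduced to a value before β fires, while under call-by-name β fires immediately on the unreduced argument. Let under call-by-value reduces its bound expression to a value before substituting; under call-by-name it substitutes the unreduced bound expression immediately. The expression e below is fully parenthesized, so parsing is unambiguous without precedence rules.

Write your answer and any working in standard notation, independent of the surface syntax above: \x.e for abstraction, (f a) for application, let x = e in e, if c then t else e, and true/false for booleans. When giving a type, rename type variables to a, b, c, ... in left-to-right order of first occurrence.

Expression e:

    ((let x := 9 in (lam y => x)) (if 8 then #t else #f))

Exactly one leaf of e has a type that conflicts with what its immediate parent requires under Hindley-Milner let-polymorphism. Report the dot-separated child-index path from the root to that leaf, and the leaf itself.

Derivation:
let x : Int
x : Int
\y._ : a -> Int
  unify Int ~ Bool
  FAIL: mismatch Int ~ Bool

Answer: 1.0 : 8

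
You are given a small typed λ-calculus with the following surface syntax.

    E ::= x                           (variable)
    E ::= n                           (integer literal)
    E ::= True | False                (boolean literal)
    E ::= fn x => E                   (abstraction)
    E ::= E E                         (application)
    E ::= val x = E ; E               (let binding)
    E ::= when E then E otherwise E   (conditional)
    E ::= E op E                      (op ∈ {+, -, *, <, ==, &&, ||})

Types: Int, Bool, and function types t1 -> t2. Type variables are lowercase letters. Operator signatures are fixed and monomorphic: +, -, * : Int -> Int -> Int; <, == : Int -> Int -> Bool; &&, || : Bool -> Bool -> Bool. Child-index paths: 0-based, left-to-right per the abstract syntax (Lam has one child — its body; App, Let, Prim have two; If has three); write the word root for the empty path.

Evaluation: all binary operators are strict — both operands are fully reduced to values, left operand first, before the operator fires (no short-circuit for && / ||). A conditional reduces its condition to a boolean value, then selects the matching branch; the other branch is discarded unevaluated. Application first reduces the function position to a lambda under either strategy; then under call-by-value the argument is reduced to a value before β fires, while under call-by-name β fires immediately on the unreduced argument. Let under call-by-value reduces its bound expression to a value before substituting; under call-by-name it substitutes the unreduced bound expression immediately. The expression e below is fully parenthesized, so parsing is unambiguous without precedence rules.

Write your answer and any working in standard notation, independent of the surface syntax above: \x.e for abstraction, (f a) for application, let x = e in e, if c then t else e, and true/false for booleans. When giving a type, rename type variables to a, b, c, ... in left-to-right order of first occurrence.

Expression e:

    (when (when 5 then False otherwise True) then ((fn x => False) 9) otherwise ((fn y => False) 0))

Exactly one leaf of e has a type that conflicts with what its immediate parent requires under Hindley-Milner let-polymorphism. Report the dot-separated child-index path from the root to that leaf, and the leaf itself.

Trace:
  unify Int ~ Bool
  FAIL: mismatch Int ~ Bool

Answer: 0.0 : 5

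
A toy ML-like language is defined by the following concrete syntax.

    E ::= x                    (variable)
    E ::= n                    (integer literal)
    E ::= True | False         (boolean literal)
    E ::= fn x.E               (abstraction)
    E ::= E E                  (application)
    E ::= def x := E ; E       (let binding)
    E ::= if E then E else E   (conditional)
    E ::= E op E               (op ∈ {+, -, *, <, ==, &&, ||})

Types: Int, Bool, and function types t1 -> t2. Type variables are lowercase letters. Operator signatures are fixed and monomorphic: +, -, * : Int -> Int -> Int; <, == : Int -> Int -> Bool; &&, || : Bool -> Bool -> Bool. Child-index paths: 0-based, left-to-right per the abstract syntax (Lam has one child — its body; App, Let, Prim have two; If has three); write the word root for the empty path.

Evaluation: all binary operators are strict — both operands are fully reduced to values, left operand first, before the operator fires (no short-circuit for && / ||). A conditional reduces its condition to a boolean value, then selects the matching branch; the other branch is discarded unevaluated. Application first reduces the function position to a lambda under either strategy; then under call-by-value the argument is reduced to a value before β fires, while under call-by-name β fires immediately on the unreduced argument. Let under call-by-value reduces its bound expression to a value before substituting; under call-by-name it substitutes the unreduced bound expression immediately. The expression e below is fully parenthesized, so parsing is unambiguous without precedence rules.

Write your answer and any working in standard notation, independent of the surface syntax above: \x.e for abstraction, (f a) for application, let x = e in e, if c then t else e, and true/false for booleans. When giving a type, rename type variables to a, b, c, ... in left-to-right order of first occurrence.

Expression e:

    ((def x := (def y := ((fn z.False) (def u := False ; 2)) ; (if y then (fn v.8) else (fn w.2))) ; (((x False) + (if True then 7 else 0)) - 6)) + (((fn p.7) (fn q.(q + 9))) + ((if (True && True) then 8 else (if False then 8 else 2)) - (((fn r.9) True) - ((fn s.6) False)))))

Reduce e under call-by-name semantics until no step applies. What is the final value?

Working:
step 0: ((let x = (let y = ((\z.false) (let u = false in 2)) in (if y then (\v.8) else (\w.2))) in (((x false) + (if true then 7 else 0)) - 6)) + (((\p.7) (\q.(q + 9))) + ((if (true && true) then 8 else (if false then 8 else 2)) - (((\r.9) true) - ((\s.6) false)))))
step 1: [let@0] (((((let y = ((\z.false) (let u = false in 2)) in (if y then (\v.8) else (\w.2))) false) + (if true then 7 else 0)) - 6) + (((\p.7) (\q.(q + 9))) + ((if (true && true) then 8 else (if false then 8 else 2)) - (((\r.9) true) - ((\s.6) false)))))
step 2: [let@0.0.0.0] (((((if ((\z.false) (let u = false in 2)) then (\v.8) else (\w.2)) false) + (if true then 7 else 0)) - 6) + (((\p.7) (\q.(q + 9))) + ((if (true && true) then 8 else (if false then 8 else 2)) - (((\r.9) true) - ((\s.6) false)))))
step 3: [beta@0.0.0.0.0] (((((if false then (\v.8) else (\w.2)) false) + (if true then 7 else 0)) - 6) + (((\p.7) (\q.(q + 9))) + ((if (true && true) then 8 else (if false then 8 else 2)) - (((\r.9) true) - ((\s.6) false)))))
step 4: [if@0.0.0.0] (((((\w.2) false) + (if true then 7 else 0)) - 6) + (((\p.7) (\q.(q + 9))) + ((if (true && true) then 8 else (if false then 8 else 2)) - (((\r.9) true) - ((\s.6) false)))))
step 5: [beta@0.0.0] (((2 + (if true then 7 else 0)) - 6) + (((\p.7) (\q.(q + 9))) + ((if (true && true) then 8 else (if false then 8 else 2)) - (((\r.9) true) - ((\s.6) false)))))
step 6: [if@0.0.1] (((2 + 7) - 6) + (((\p.7) (\q.(q + 9))) + ((if (true && true) then 8 else (if false then 8 else 2)) - (((\r.9) true) - ((\s.6) false)))))
step 7: [delta@0.0] ((9 - 6) + (((\p.7) (\q.(q + 9))) + ((if (true && true) then 8 else (if false then 8 else 2)) - (((\r.9) true) - ((\s.6) false)))))
step 8: [delta@0] (3 + (((\p.7) (\q.(q + 9))) + ((if (true && true) then 8 else (if false then 8 else 2)) - (((\r.9) true) - ((\s.6) false)))))
step 9: [beta@1.0] (3 + (7 + ((if (true && true) then 8 else (if false then 8 else 2)) - (((\r.9) true) - ((\s.6) false)))))
step 10: [delta@1.1.0.0] (3 + (7 + ((if true then 8 else (if false then 8 else 2)) - (((\r.9) true) - ((\s.6) false)))))
step 11: [if@1.1.0] (3 + (7 + (8 - (((\r.9) true) - ((\s.6) false)))))
step 12: [beta@1.1.1.0] (3 + (7 + (8 - (9 - ((\s.6) false)))))
step 13: [beta@1.1.1.1] (3 + (7 + (8 - (9 - 6))))
step 14: [delta@1.1.1] (3 + (7 + (8 - 3)))
step 15: [delta@1.1] (3 + (7 + 5))
step 16: [delta@1] (3 + 12)
step 17: [delta@root] 15

Answer: 15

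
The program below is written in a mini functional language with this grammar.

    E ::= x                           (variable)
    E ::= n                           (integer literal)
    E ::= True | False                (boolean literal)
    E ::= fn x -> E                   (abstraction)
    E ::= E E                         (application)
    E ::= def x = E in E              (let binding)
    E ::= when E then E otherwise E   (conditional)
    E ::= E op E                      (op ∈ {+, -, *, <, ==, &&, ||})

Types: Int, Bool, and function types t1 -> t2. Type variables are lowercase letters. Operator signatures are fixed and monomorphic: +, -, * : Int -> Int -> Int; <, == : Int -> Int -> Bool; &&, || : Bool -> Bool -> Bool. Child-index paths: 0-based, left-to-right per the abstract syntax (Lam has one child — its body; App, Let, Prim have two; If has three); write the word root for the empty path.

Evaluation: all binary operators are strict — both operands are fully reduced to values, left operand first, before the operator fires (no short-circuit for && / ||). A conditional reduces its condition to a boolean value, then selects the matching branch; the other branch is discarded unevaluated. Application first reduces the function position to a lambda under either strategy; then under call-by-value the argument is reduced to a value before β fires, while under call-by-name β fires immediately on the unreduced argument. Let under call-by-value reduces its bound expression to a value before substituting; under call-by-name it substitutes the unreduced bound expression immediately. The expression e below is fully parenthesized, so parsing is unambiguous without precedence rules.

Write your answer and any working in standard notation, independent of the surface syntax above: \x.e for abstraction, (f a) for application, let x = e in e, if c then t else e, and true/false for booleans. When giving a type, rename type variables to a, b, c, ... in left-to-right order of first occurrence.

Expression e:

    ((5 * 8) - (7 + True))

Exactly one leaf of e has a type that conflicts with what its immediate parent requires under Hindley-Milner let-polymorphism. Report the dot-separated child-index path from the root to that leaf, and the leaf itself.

Answer: 1.1 : true

Working:
  unify Int ~ Int
  unify Int ~ Int
  unify Int ~ Int
  unify Int ~ Int
  unify Bool ~ Int
  FAIL: mismatch Bool ~ Int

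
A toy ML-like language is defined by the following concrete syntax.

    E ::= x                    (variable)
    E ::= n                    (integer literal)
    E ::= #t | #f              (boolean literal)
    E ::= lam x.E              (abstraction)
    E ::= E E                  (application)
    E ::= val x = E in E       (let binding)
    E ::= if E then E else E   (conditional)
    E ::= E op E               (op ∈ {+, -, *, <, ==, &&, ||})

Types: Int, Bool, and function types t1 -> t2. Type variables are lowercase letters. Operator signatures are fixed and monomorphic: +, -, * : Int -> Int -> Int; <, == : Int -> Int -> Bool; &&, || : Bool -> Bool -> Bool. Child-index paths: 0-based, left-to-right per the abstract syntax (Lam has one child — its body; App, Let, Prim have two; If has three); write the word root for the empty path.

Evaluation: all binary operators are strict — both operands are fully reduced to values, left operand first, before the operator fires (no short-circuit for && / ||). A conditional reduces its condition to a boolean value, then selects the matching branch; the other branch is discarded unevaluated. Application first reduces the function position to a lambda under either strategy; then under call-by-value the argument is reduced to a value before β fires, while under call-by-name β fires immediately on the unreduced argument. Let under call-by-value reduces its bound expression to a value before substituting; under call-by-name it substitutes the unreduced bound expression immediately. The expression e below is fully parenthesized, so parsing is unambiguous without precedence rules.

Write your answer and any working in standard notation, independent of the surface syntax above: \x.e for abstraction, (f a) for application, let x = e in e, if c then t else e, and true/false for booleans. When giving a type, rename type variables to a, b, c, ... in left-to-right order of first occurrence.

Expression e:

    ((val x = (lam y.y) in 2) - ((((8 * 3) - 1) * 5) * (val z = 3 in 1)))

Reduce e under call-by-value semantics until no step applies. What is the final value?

Trace:
step 0: ((let x = (\y.y) in 2) - ((((8 * 3) - 1) * 5) * (let z = 3 in 1)))
step 1: [let@0] (2 - ((((8 * 3) - 1) * 5) * (let z = 3 in 1)))
step 2: [delta@1.0.0.0] (2 - (((24 - 1) * 5) * (let z = 3 in 1)))
step 3: [delta@1.0.0] (2 - ((23 * 5) * (let z = 3 in 1)))
step 4: [delta@1.0] (2 - (115 * (let z = 3 in 1)))
step 5: [let@1.1] (2 - (115 * 1))
step 6: [delta@1] (2 - 115)
step 7: [delta@root] -113

Answer: -113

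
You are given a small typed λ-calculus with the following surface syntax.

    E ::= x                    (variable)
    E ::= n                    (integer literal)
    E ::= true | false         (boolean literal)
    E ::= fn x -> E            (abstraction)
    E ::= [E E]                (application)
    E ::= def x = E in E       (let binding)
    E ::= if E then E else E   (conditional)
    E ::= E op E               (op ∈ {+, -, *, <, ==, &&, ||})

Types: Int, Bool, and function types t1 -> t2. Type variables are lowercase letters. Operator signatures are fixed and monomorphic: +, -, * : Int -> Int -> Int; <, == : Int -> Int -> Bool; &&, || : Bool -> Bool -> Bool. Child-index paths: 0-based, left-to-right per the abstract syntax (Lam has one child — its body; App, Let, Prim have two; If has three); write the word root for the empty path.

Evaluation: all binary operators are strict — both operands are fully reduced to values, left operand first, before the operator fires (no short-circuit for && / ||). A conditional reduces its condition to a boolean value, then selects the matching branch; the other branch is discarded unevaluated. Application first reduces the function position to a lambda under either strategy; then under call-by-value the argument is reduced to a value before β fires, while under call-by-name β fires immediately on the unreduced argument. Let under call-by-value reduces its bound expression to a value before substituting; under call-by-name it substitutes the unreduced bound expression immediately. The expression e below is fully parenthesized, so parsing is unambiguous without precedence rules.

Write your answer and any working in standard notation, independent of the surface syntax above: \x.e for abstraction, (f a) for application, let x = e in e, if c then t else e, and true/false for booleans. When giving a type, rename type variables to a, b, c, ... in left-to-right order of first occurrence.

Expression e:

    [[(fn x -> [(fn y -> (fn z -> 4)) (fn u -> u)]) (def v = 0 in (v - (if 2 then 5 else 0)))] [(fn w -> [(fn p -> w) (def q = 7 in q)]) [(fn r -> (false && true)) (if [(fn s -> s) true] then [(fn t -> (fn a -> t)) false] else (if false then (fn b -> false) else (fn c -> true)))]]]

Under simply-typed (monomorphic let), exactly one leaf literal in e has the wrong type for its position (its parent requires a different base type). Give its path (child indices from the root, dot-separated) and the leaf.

Derivation:
\z._ : c -> Int
\y._ : b -> c -> Int
u : d
\u._ : d -> d
  unify b -> c -> Int ~ (d -> d) -> e
  unify b ~ d -> d
  unify c -> Int ~ e
_ _ : c -> Int
\x._ : a -> c -> Int
let v : Int
v : Int
  unify Int ~ Int
  unify Int ~ Bool
  FAIL: mismatch Int ~ Bool

Answer: 0.1.1.1.0 : 2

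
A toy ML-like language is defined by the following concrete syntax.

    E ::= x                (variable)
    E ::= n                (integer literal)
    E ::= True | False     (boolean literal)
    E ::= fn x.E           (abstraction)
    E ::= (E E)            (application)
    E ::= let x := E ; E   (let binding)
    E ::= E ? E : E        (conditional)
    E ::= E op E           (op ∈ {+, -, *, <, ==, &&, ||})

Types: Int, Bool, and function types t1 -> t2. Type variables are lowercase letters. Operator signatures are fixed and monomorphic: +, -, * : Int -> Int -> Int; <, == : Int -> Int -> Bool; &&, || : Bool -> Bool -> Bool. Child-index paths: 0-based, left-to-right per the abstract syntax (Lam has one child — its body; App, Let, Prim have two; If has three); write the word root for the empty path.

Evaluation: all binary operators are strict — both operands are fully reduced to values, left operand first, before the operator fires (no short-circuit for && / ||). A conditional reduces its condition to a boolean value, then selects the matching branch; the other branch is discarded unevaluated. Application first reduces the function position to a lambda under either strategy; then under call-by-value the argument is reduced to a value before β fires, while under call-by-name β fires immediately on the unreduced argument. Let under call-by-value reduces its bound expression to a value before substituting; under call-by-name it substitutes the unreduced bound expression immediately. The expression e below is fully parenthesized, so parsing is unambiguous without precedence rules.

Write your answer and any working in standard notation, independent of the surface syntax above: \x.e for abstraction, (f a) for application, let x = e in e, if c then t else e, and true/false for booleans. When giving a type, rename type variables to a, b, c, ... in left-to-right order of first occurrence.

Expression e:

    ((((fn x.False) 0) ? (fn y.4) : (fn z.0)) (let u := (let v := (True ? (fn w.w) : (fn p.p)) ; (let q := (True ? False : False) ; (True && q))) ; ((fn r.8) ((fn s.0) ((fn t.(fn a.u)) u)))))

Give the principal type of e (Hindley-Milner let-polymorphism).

Answer: Int

Derivation:
\x._ : a -> Bool
  unify a -> Bool ~ Int -> b
  unify a ~ Int
  unify Bool ~ b
_ _ : Bool
  unify Bool ~ Bool
\y._ : c -> Int
\z._ : d -> Int
  unify c -> Int ~ d -> Int
  unify c ~ d
  unify Int ~ Int
  unify Bool ~ Bool
w : e
\w._ : e -> e
p : f
\p._ : f -> f
  unify e -> e ~ f -> f
  unify e ~ f
  unify f ~ f
let v : forall. f -> f
  unify Bool ~ Bool
  unify Bool ~ Bool
let q : Bool
  unify Bool ~ Bool
q : Bool
  unify Bool ~ Bool
let u : Bool
\r._ : g -> Int
\s._ : h -> Int
u : Bool
\a._ : j -> Bool
\t._ : i -> j -> Bool
u : Bool
  unify i -> j -> Bool ~ Bool -> k
  unify i ~ Bool
  unify j -> Bool ~ k
_ _ : j -> Bool
  unify h -> Int ~ (j -> Bool) -> l
  unify h ~ j -> Bool
  unify Int ~ l
_ _ : Int
  unify g -> Int ~ Int -> m
  unify g ~ Int
  unify Int ~ m
_ _ : Int
  unify d -> Int ~ Int -> n
  unify d ~ Int
  unify Int ~ n
_ _ : Int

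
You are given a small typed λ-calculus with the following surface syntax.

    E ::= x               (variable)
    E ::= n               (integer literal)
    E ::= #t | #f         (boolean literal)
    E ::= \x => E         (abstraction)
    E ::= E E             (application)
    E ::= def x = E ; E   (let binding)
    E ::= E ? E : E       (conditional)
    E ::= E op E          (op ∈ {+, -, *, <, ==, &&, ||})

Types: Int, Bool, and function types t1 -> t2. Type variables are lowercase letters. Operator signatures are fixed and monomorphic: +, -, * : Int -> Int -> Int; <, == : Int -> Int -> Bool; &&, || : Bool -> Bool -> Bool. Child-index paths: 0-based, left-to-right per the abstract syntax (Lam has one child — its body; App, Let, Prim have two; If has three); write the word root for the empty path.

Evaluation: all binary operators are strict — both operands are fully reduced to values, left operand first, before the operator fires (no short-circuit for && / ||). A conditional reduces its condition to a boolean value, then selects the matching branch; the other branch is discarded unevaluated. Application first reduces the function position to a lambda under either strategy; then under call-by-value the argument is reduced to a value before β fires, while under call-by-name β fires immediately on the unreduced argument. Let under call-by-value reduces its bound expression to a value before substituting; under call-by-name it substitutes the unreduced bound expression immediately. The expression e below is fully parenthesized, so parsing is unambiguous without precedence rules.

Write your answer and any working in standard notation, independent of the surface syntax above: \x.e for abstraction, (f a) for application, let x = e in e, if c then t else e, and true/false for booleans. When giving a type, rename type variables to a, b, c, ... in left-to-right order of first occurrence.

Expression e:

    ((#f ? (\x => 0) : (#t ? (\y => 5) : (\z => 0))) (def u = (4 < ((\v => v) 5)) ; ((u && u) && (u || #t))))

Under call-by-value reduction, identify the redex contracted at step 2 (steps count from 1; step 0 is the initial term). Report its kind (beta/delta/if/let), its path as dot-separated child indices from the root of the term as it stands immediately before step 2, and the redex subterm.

Derivation:
step 0: ((if false then (\x.0) else (if true then (\y.5) else (\z.0))) (let u = (4 < ((\v.v) 5)) in ((u && u) && (u || true))))
step 1: [if@0] ((if true then (\y.5) else (\z.0)) (let u = (4 < ((\v.v) 5)) in ((u && u) && (u || true))))
step 2: [if@0] ((\y.5) (let u = (4 < ((\v.v) 5)) in ((u && u) && (u || true))))

Answer: if at 0 : (if true then (\y.5) else (\z.0))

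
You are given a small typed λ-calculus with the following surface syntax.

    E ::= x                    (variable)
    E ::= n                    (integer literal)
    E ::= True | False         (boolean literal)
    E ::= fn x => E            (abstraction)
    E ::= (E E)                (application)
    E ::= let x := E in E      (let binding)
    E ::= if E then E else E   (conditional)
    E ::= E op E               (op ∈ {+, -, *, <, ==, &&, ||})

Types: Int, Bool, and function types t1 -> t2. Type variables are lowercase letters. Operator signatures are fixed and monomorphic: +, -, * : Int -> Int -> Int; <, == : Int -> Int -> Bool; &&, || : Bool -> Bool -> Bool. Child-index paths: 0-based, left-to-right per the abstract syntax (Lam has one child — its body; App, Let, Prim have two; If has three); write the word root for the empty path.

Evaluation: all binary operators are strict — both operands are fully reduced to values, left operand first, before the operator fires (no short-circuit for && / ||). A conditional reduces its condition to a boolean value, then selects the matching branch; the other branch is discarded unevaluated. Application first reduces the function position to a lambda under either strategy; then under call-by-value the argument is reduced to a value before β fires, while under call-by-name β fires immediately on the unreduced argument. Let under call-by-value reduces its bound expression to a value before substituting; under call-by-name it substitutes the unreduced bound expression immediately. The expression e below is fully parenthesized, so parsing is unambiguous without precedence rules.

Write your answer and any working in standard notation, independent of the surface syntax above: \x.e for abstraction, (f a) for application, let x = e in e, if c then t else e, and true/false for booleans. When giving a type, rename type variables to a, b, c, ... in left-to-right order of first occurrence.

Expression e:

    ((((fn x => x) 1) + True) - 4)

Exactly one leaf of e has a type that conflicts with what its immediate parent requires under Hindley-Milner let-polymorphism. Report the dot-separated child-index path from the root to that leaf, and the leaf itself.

Trace:
x : a
\x._ : a -> a
  unify a -> a ~ Int -> b
  unify a ~ Int
  unify Int ~ b
_ _ : Int
  unify Int ~ Int
  unify Bool ~ Int
  FAIL: mismatch Bool ~ Int

Answer: 0.1 : true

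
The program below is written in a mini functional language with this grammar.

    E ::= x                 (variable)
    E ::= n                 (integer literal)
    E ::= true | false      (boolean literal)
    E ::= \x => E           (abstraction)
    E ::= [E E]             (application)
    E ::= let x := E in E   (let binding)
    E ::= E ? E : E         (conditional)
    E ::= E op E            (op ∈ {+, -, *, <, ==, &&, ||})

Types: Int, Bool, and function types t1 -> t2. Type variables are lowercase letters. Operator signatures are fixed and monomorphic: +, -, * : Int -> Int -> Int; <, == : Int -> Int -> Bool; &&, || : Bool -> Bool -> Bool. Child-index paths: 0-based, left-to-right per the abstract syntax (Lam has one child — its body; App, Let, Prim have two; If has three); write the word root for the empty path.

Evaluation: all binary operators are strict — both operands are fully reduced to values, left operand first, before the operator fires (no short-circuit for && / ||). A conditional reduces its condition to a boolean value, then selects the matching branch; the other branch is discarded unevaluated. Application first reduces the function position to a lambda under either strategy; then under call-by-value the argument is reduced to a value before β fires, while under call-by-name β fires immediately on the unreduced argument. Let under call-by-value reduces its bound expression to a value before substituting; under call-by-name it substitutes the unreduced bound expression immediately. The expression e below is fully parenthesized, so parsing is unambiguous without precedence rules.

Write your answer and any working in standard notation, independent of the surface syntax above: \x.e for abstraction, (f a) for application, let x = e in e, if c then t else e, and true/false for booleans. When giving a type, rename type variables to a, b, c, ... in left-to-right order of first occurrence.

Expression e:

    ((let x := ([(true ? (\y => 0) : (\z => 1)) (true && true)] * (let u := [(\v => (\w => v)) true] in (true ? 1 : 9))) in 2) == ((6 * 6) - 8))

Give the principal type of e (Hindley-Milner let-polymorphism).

Answer: Bool

Trace:
  unify Bool ~ Bool
\y._ : a -> Int
\z._ : b -> Int
  unify a -> Int ~ b -> Int
  unify a ~ b
  unify Int ~ Int
  unify Bool ~ Bool
  unify Bool ~ Bool
  unify b -> Int ~ Bool -> c
  unify b ~ Bool
  unify Int ~ c
_ _ : Int
  unify Int ~ Int
v : d
\w._ : e -> d
\v._ : d -> e -> d
  unify d -> e -> d ~ Bool -> f
  unify d ~ Bool
  unify e -> Bool ~ f
_ _ : e -> Bool
let u : forall. e -> Bool
  unify Bool ~ Bool
  unify Int ~ Int
  unify Int ~ Int
let x : Int
  unify Int ~ Int
  unify Int ~ Int
  unify Int ~ Int
  unify Int ~ Int
  unify Int ~ Int
  unify Int ~ Int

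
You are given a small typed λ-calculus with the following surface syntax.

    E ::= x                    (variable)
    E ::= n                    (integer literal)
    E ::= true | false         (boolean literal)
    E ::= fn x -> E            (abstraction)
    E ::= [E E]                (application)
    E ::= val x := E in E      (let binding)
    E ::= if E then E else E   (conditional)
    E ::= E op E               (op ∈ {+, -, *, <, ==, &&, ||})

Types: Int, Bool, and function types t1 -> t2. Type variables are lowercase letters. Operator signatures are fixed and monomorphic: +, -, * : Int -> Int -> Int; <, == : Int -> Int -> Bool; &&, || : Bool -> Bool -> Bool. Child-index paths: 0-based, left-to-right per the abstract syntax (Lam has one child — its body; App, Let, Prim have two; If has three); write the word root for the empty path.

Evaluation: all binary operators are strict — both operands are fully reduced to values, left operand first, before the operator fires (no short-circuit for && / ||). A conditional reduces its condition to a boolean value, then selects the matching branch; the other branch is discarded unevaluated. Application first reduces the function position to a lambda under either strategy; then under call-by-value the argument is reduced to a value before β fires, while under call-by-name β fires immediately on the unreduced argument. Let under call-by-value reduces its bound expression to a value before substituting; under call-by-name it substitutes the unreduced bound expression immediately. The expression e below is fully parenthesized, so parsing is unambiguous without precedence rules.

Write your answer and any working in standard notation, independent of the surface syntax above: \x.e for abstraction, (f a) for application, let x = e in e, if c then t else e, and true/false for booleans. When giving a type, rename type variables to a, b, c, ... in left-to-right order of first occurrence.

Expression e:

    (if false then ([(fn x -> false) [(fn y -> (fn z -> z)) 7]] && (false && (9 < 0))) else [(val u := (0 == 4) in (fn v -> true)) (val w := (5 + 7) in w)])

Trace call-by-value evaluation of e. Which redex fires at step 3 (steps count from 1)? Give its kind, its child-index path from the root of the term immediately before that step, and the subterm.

Answer: let at 0 : (let u = false in (\v.true))

Trace:
step 0: (if false then (((\x.false) ((\y.(\z.z)) 7)) && (false && (9 < 0))) else ((let u = (0 == 4) in (\v.true)) (let w = (5 + 7) in w)))
step 1: [if@root] ((let u = (0 == 4) in (\v.true)) (let w = (5 + 7) in w))
step 2: [delta@0.0] ((let u = false in (\v.true)) (let w = (5 + 7) in w))
step 3: [let@0] ((\v.true) (let w = (5 + 7) in w))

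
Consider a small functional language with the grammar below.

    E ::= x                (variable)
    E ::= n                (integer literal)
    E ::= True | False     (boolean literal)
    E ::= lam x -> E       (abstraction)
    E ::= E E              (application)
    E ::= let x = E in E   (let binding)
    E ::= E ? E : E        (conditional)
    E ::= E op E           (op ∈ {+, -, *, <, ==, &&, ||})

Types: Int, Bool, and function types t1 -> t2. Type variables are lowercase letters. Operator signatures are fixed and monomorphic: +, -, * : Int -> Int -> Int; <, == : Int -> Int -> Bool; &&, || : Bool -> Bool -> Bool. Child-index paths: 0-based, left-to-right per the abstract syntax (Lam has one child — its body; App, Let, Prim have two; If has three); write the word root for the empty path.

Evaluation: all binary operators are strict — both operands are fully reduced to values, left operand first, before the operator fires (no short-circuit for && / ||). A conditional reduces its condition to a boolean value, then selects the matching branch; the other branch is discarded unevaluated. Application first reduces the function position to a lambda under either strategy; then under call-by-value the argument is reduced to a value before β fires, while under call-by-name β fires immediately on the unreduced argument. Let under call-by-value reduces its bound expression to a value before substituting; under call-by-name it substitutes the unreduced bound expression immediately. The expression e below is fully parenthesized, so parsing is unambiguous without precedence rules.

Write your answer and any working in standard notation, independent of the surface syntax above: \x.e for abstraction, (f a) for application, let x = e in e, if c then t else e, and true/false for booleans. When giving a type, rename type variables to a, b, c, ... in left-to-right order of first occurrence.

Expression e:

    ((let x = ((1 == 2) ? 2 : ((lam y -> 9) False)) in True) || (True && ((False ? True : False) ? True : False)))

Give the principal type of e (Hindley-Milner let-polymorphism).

Trace:
  unify Int ~ Int
  unify Int ~ Int
  unify Bool ~ Bool
\y._ : a -> Int
  unify a -> Int ~ Bool -> b
  unify a ~ Bool
  unify Int ~ b
_ _ : Int
  unify Int ~ Int
let x : Int
  unify Bool ~ Bool
  unify Bool ~ Bool
  unify Bool ~ Bool
  unify Bool ~ Bool
  unify Bool ~ Bool
  unify Bool ~ Bool
  unify Bool ~ Bool
  unify Bool ~ Bool

Answer: Bool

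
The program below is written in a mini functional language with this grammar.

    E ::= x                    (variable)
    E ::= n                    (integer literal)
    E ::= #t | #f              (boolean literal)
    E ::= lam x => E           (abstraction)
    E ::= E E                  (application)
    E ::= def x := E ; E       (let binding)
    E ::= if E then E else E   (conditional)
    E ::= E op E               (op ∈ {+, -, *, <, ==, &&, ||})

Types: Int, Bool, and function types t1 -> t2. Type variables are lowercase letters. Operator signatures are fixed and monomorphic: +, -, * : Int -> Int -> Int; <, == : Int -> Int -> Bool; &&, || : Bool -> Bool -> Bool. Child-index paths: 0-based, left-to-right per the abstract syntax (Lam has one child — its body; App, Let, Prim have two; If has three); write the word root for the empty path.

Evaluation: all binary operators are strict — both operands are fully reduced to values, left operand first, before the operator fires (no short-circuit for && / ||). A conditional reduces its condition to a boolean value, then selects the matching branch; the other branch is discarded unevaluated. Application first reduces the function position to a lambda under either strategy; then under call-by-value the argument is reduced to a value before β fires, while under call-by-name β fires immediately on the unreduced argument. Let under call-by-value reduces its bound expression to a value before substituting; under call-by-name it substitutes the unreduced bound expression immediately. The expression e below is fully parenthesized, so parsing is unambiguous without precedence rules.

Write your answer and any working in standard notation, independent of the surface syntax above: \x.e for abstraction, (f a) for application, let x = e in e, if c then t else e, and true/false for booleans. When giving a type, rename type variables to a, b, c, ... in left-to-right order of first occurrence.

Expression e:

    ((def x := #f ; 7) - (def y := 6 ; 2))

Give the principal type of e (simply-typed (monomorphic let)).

Answer: Int

Working:
let x : Bool
  unify Int ~ Int
let y : Int
  unify Int ~ Int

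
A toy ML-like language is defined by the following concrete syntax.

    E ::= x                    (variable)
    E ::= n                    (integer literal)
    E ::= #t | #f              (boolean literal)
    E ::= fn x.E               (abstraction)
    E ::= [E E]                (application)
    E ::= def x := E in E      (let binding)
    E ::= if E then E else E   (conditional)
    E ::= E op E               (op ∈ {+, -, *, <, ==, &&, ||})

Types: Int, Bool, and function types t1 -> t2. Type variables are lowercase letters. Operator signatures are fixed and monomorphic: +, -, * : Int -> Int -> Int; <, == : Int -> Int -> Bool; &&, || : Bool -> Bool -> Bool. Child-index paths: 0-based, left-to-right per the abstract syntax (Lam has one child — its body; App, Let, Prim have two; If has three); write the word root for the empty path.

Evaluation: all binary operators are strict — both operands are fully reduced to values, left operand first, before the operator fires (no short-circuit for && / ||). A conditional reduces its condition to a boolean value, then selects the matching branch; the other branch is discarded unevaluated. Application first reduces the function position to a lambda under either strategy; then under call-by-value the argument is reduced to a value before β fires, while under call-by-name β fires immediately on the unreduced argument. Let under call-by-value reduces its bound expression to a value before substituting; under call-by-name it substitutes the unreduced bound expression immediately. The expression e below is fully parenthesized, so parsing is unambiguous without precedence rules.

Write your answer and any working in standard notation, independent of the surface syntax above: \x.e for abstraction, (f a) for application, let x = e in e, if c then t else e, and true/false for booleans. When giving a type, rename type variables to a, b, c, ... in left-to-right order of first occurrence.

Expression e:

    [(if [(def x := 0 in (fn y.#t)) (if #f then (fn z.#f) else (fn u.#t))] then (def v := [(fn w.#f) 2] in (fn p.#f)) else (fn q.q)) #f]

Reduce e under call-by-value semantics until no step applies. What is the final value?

Answer: false

Trace:
step 0: ((if ((let x = 0 in (\y.true)) (if false then (\z.false) else (\u.true))) then (let v = ((\w.false) 2) in (\p.false)) else (\q.q)) false)
step 1: [let@0.0.0] ((if ((\y.true) (if false then (\z.false) else (\u.true))) then (let v = ((\w.false) 2) in (\p.false)) else (\q.q)) false)
step 2: [if@0.0.1] ((if ((\y.true) (\u.true)) then (let v = ((\w.false) 2) in (\p.false)) else (\q.q)) false)
step 3: [beta@0.0] ((if true then (let v = ((\w.false) 2) in (\p.false)) else (\q.q)) false)
step 4: [if@0] ((let v = ((\w.false) 2) in (\p.false)) false)
step 5: [beta@0.0] ((let v = false in (\p.false)) false)
step 6: [let@0] ((\p.false) false)
step 7: [beta@root] false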